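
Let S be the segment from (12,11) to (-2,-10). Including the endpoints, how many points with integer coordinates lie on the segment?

The number of lattice points on a segment between lattice points is gcd(|Δx|,|Δy|) + 1 = gcd(14,21) + 1 = 7 + 1 = 8.

8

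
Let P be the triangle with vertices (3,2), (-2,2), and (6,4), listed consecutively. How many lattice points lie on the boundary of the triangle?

8

Summing gcd(|Δx|,|Δy|) over the edges gives the boundary count: gcd(5,0) + gcd(8,2) + gcd(3,2) = 5+2+1 = 8.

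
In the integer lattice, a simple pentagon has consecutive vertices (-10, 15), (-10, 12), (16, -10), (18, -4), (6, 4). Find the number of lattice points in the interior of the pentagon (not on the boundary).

By the shoelace formula, twice the signed area is |[(-10)·12 − (-10)·15] + [(-10)·(-10) − 16·12] + [16·(-4) − 18·(-10)] + [18·4 − 6·(-4)] + [6·15 − (-10)·4]| = 280, so the area is 140.
Along each edge there are gcd(|Δx|,|Δy|)+1 lattice points, so counting each shared vertex once the boundary has gcd(0,3) + gcd(26,22) + gcd(2,6) + gcd(12,8) + gcd(16,11) = 3+2+2+4+1 = 12.
Pick's theorem gives I = A − B/2 + 1 = 140 − 12/2 + 1 = 135.

135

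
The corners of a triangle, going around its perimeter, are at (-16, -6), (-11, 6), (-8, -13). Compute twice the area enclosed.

Using the shoelace formula, 2A = |[(-16)·6 − (-11)·(-6)] + [(-11)·(-13) − (-8)·6] + [(-8)·(-6) − (-16)·(-13)]| = 131, so the area is 65.5.

131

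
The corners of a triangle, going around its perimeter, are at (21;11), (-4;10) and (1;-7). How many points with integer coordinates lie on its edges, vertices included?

The number of boundary lattice points is Σ gcd(|Δx|,|Δy|) = gcd(25,1) + gcd(5,17) + gcd(20,18) = 1+1+2 = 4.

4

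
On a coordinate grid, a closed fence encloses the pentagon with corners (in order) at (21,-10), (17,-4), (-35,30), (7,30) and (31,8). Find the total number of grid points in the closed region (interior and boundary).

1104

By the shoelace formula, twice the signed area is |(21·(-4) − 17·(-10)) + (17·30 − (-35)·(-4)) + ((-35)·30 − 7·30) + (7·8 − 31·30) + (31·(-10) − 21·8)| = 2156, so the area is 1078.
The number of boundary lattice points is Σ gcd(|Δx|,|Δy|) = gcd(4,6) + gcd(52,34) + gcd(42,0) + gcd(24,22) + gcd(10,18) = 2+2+42+2+2 = 50.
Pick's theorem gives I = A − B/2 + 1 = 1078 − 50/2 + 1 = 1054, so the closed region contains I + B = 1054 + 50 = 1104 lattice points.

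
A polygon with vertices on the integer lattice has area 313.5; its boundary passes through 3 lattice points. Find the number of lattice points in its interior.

313

Pick's theorem A = I + B/2 − 1 rearranges to I = A − B/2 + 1 = 313.5 − 3/2 + 1 = 313.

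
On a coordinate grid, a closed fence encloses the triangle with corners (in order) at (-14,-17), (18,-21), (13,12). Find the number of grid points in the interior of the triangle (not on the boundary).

516

By the shoelace formula, twice the signed area is |[(-14)·(-21) − 18·(-17)] + [18·12 − 13·(-21)] + [13·(-17) − (-14)·12]| = 1036, so the area is 518.
Summing gcd(|Δx|,|Δy|) over the edges gives the boundary count: gcd(32,4) + gcd(5,33) + gcd(27,29) = 4+1+1 = 6.
Pick's theorem gives I = A − B/2 + 1 = 518 − 6/2 + 1 = 516.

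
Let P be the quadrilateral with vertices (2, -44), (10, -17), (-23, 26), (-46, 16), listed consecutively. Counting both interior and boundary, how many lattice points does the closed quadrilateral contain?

By the shoelace formula, twice the signed area is |(2·(-17) − 10·(-44)) + (10·26 − (-23)·(-17)) + ((-23)·16 − (-46)·26) + ((-46)·(-44) − 2·16)| = 3095, so the area is 1547.5.
The number of boundary lattice points is Σ gcd(|Δx|,|Δy|) = gcd(8,27) + gcd(33,43) + gcd(23,10) + gcd(48,60) = 1+1+1+12 = 15.
Pick's theorem gives I = A − B/2 + 1 = 1547.5 − 15/2 + 1 = 1541, so the closed region contains I + B = 1541 + 15 = 1556 lattice points.

1556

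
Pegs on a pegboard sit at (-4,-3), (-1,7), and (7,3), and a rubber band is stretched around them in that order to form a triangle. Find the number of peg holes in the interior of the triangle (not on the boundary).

By the shoelace formula, twice the signed area is |((-4)·7 − (-1)·(-3)) + ((-1)·3 − 7·7) + (7·(-3) − (-4)·3)| = 92, so the area is 46.
Along each edge there are gcd(|Δx|,|Δy|)+1 lattice points, so counting each shared vertex once the boundary has gcd(3,10) + gcd(8,4) + gcd(11,6) = 1+4+1 = 6.
Pick's theorem gives I = A − B/2 + 1 = 46 − 6/2 + 1 = 44.

44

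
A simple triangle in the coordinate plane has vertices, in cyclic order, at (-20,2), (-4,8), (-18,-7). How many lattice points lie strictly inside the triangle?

By the shoelace formula, twice the signed area is |[(-20)·8 − (-4)·2] + [(-4)·(-7) − (-18)·8] + [(-18)·2 − (-20)·(-7)]| = 156, so the area is 78.
Summing gcd(|Δx|,|Δy|) over the edges gives the boundary count: gcd(16,6) + gcd(14,15) + gcd(2,9) = 2+1+1 = 4.
Pick's theorem gives I = A − B/2 + 1 = 78 − 4/2 + 1 = 77.

77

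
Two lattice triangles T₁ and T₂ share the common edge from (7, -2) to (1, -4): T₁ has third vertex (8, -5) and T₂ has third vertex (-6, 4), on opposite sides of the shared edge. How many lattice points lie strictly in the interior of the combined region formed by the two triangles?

The union is the simple quadrilateral with vertices (7, -2), (8, -5), (1, -4), (-6, 4) in order.
The shoelace formula gives twice the area as |(7·(-5) − 8·(-2)) + (8·(-4) − 1·(-5)) + (1·4 − (-6)·(-4)) + ((-6)·(-2) − 7·4)| = 82, so the area is 41.
Summing gcd(|Δx|,|Δy|) over the edges gives the boundary count: gcd(1,3) + gcd(7,1) + gcd(7,8) + gcd(13,6) = 1+1+1+1 = 4.
By Pick's theorem I = A − B/2 + 1 = 41 − 4/2 + 1 = 40.

40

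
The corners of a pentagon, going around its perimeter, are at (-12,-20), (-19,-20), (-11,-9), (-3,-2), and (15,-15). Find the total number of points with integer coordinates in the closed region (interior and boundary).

Using the shoelace formula, 2A = |((-12)·(-20) − (-19)·(-20)) + ((-19)·(-9) − (-11)·(-20)) + ((-11)·(-2) − (-3)·(-9)) + ((-3)·(-15) − 15·(-2)) + (15·(-20) − (-12)·(-15))| = 599, so the area is 299.5.
Summing gcd(|Δx|,|Δy|) over the edges gives the boundary count: gcd(7,0) + gcd(8,11) + gcd(8,7) + gcd(18,13) + gcd(27,5) = 7+1+1+1+1 = 11.
Pick's theorem gives I = A − B/2 + 1 = 299.5 − 11/2 + 1 = 295, so the closed region contains I + B = 295 + 11 = 306 lattice points.

306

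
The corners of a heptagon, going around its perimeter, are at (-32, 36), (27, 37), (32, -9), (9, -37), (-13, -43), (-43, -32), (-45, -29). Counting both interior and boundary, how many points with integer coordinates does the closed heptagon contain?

4875

By the shoelace formula, twice the signed area is |[(-32)·37 − 27·36] + [27·(-9) − 32·37] + [32·(-37) − 9·(-9)] + [9·(-43) − (-13)·(-37)] + [(-13)·(-32) − (-43)·(-43)] + [(-43)·(-29) − (-45)·(-32)] + [(-45)·36 − (-32)·(-29)]| = 9728, so the area is 4864.
The number of boundary lattice points is Σ gcd(|Δx|,|Δy|) = gcd(59,1) + gcd(5,46) + gcd(23,28) + gcd(22,6) + gcd(30,11) + gcd(2,3) + gcd(13,65) = 1+1+1+2+1+1+13 = 20.
Pick's theorem gives I = A − B/2 + 1 = 4864 − 20/2 + 1 = 4855, so the closed region contains I + B = 4855 + 20 = 4875 lattice points.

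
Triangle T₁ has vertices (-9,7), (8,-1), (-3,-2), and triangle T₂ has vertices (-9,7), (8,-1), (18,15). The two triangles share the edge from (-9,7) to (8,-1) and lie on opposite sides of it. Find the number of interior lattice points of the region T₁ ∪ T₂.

The union is the simple quadrilateral with vertices (-9,7), (-3,-2), (8,-1), (18,15) in order.
The shoelace formula gives twice the area as |((-9)·(-2) − (-3)·7) + ((-3)·(-1) − 8·(-2)) + (8·15 − 18·(-1)) + (18·7 − (-9)·15)| = 457, so the area is 457/2.
The number of boundary lattice points is Σ gcd(|Δx|,|Δy|) = gcd(6,9) + gcd(11,1) + gcd(10,16) + gcd(27,8) = 3+1+2+1 = 7.
By Pick's theorem I = A − B/2 + 1 = 457/2 − 7/2 + 1 = 226.

226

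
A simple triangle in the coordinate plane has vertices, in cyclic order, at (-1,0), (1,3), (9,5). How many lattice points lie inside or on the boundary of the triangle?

By the shoelace formula, twice the signed area is |((-1)·3 − 1·0) + (1·5 − 9·3) + (9·0 − (-1)·5)| = 20, so the area is 10.
Along each edge there are gcd(|Δx|,|Δy|)+1 lattice points, so counting each shared vertex once the boundary has gcd(2,3) + gcd(8,2) + gcd(10,5) = 1+2+5 = 8.
Pick's theorem gives I = A − B/2 + 1 = 10 − 8/2 + 1 = 7, so the closed region contains I + B = 7 + 8 = 15 lattice points.

15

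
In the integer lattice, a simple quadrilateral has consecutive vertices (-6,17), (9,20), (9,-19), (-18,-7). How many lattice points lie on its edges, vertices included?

57

The number of boundary lattice points is Σ gcd(|Δx|,|Δy|) = gcd(15,3) + gcd(0,39) + gcd(27,12) + gcd(12,24) = 3+39+3+12 = 57.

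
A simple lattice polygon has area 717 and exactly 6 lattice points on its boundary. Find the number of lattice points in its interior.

715

From Pick's theorem, I = A − B/2 + 1 = 717 − 6/2 + 1 = 715.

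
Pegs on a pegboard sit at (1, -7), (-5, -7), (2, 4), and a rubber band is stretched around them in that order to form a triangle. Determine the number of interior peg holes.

30

By the shoelace formula, twice the signed area is |(1·(-7) − (-5)·(-7)) + ((-5)·4 − 2·(-7)) + (2·(-7) − 1·4)| = 66, so the area is 33.
Along each edge there are gcd(|Δx|,|Δy|)+1 lattice points, so counting each shared vertex once the boundary has gcd(6,0) + gcd(7,11) + gcd(1,11) = 6+1+1 = 8.
By Pick's theorem A = I + B/2 − 1, so I = 33 − 8/2 + 1 = 30.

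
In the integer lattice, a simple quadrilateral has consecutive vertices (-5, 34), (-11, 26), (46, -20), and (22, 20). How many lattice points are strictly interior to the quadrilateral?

733

Using the shoelace formula, 2A = |((-5)·26 − (-11)·34) + ((-11)·(-20) − 46·26) + (46·20 − 22·(-20)) + (22·34 − (-5)·20)| = 1476, so the area is 738.
The number of boundary lattice points is Σ gcd(|Δx|,|Δy|) = gcd(6,8) + gcd(57,46) + gcd(24,40) + gcd(27,14) = 2+1+8+1 = 12.
By Pick's theorem A = I + B/2 − 1, so I = 738 − 12/2 + 1 = 733.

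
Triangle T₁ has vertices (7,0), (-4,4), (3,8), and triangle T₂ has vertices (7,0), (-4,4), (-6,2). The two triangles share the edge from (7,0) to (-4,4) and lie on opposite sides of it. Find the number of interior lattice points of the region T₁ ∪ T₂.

48

The union is the simple quadrilateral with vertices (7,0), (3,8), (-4,4), (-6,2) in order.
The shoelace formula gives twice the area as |[7·8 − 3·0] + [3·4 − (-4)·8] + [(-4)·2 − (-6)·4] + [(-6)·0 − 7·2]| = 102, so the area is 51.
Summing gcd(|Δx|,|Δy|) over the edges gives the boundary count: gcd(4,8) + gcd(7,4) + gcd(2,2) + gcd(13,2) = 4+1+2+1 = 8.
By Pick's theorem I = A − B/2 + 1 = 51 − 8/2 + 1 = 48.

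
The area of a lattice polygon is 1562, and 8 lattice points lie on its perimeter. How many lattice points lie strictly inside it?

Pick's theorem A = I + B/2 − 1 rearranges to I = A − B/2 + 1 = 1562 − 8/2 + 1 = 1559.

1559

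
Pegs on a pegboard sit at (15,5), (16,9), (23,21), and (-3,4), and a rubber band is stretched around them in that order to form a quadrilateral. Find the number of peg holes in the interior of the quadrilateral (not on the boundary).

131

Using the shoelace formula, 2A = |[15·9 − 16·5] + [16·21 − 23·9] + [23·4 − (-3)·21] + [(-3)·5 − 15·4]| = 264, so the area is 132.
The number of boundary lattice points is Σ gcd(|Δx|,|Δy|) = gcd(1,4) + gcd(7,12) + gcd(26,17) + gcd(18,1) = 1+1+1+1 = 4.
By Pick's theorem A = I + B/2 − 1, so I = 132 − 4/2 + 1 = 131.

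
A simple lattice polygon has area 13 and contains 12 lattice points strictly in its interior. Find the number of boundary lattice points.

Pick's theorem gives A = I + B/2 − 1, so B = 2(A − I + 1) = 2(13 − 12 + 1) = 4.

4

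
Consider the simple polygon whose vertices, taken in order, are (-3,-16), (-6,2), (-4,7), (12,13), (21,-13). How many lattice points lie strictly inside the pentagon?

Using the shoelace formula, 2A = |[(-3)·2 − (-6)·(-16)] + [(-6)·7 − (-4)·2] + [(-4)·13 − 12·7] + [12·(-13) − 21·13] + [21·(-16) − (-3)·(-13)]| = 1076, so the area is 538.
The number of boundary lattice points is Σ gcd(|Δx|,|Δy|) = gcd(3,18) + gcd(2,5) + gcd(16,6) + gcd(9,26) + gcd(24,3) = 3+1+2+1+3 = 10.
Pick's theorem gives I = A − B/2 + 1 = 538 − 10/2 + 1 = 534.

534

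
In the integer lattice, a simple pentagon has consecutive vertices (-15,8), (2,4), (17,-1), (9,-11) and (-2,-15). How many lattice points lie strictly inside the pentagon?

Using the shoelace formula, 2A = |((-15)·4 − 2·8) + (2·(-1) − 17·4) + (17·(-11) − 9·(-1)) + (9·(-15) − (-2)·(-11)) + ((-2)·8 − (-15)·(-15))| = 722, so the area is 361.
The number of boundary lattice points is Σ gcd(|Δx|,|Δy|) = gcd(17,4) + gcd(15,5) + gcd(8,10) + gcd(11,4) + gcd(13,23) = 1+5+2+1+1 = 10.
Pick's theorem gives I = A − B/2 + 1 = 361 − 10/2 + 1 = 357.

357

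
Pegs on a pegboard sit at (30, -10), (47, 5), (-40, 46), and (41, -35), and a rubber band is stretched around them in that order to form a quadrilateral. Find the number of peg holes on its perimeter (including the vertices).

84

Summing gcd(|Δx|,|Δy|) over the edges gives the boundary count: gcd(17,15) + gcd(87,41) + gcd(81,81) + gcd(11,25) = 1+1+81+1 = 84.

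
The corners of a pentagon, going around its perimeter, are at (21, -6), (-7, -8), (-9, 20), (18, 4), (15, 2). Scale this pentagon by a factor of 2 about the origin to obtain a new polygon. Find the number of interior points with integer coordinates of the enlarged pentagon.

Using the shoelace formula, 2A = |[21·(-8) − (-7)·(-6)] + [(-7)·20 − (-9)·(-8)] + [(-9)·4 − 18·20] + [18·2 − 15·4] + [15·(-6) − 21·2]| = 974, so the area is 487.
Along each edge there are gcd(|Δx|,|Δy|)+1 lattice points, so counting each shared vertex once the boundary has gcd(28,2) + gcd(2,28) + gcd(27,16) + gcd(3,2) + gcd(6,8) = 2+2+1+1+2 = 8.
Scaling by 2 multiplies the area by 2² = 4 (so the new area is 1948) and multiplies the boundary lattice-point count by 2, giving 16.
By Pick's theorem, the interior count of the dilated polygon is 1948 − 16/2 + 1 = 1941.

1941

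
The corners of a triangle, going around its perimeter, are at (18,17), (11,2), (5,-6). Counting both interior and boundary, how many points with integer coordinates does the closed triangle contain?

20

Using the shoelace formula, 2A = |(18·2 − 11·17) + (11·(-6) − 5·2) + (5·17 − 18·(-6))| = 34, so the area is 17.
The number of boundary lattice points is Σ gcd(|Δx|,|Δy|) = gcd(7,15) + gcd(6,8) + gcd(13,23) = 1+2+1 = 4.
Pick's theorem gives I = A − B/2 + 1 = 17 − 4/2 + 1 = 16, so the closed region contains I + B = 16 + 4 = 20 lattice points.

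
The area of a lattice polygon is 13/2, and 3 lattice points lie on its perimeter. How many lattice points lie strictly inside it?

6

Pick's theorem A = I + B/2 − 1 rearranges to I = A − B/2 + 1 = 13/2 − 3/2 + 1 = 6.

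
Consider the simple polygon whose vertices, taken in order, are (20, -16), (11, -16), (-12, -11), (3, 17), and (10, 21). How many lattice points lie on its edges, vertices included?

Along each edge there are gcd(|Δx|,|Δy|)+1 lattice points, so counting each shared vertex once the boundary has gcd(9,0) + gcd(23,5) + gcd(15,28) + gcd(7,4) + gcd(10,37) = 9+1+1+1+1 = 13.

13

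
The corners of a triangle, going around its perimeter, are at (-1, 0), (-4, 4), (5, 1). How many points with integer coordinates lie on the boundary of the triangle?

5

Summing gcd(|Δx|,|Δy|) over the edges gives the boundary count: gcd(3,4) + gcd(9,3) + gcd(6,1) = 1+3+1 = 5.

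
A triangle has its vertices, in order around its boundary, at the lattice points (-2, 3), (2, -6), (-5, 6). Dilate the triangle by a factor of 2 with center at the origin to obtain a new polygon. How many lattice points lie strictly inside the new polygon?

26

Using the shoelace formula, 2A = |[(-2)·(-6) − 2·3] + [2·6 − (-5)·(-6)] + [(-5)·3 − (-2)·6]| = 15, so the area is 7.5.
Summing gcd(|Δx|,|Δy|) over the edges gives the boundary count: gcd(4,9) + gcd(7,12) + gcd(3,3) = 1+1+3 = 5.
Scaling by 2 multiplies the area by 2² = 4 (so the new area is 30) and multiplies the boundary lattice-point count by 2, giving 10.
By Pick's theorem, the interior count of the dilated polygon is 30 − 10/2 + 1 = 26.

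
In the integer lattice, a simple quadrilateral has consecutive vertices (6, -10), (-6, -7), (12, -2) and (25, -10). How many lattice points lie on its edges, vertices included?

24

Summing gcd(|Δx|,|Δy|) over the edges gives the boundary count: gcd(12,3) + gcd(18,5) + gcd(13,8) + gcd(19,0) = 3+1+1+19 = 24.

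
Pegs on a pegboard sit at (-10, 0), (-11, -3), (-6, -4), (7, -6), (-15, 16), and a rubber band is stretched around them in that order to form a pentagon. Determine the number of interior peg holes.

By the shoelace formula, twice the signed area is |[(-10)·(-3) − (-11)·0] + [(-11)·(-4) − (-6)·(-3)] + [(-6)·(-6) − 7·(-4)] + [7·16 − (-15)·(-6)] + [(-15)·0 − (-10)·16]| = 302, so the area is 151.
Along each edge there are gcd(|Δx|,|Δy|)+1 lattice points, so counting each shared vertex once the boundary has gcd(1,3) + gcd(5,1) + gcd(13,2) + gcd(22,22) + gcd(5,16) = 1+1+1+22+1 = 26.
By Pick's theorem A = I + B/2 − 1, so I = 151 − 26/2 + 1 = 139.

139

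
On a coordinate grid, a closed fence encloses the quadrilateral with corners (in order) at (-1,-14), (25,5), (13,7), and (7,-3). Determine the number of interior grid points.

By the shoelace formula, twice the signed area is |[(-1)·5 − 25·(-14)] + [25·7 − 13·5] + [13·(-3) − 7·7] + [7·(-14) − (-1)·(-3)]| = 266, so the area is 133.
The number of boundary lattice points is Σ gcd(|Δx|,|Δy|) = gcd(26,19) + gcd(12,2) + gcd(6,10) + gcd(8,11) = 1+2+2+1 = 6.
By Pick's theorem A = I + B/2 − 1, so I = 133 − 6/2 + 1 = 131.

131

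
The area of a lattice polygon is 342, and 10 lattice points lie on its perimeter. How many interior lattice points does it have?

338

Pick's theorem A = I + B/2 − 1 rearranges to I = A − B/2 + 1 = 342 − 10/2 + 1 = 338.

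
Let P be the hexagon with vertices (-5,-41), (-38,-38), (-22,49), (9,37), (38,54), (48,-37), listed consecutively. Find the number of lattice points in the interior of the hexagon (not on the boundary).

By the shoelace formula, twice the signed area is |((-5)·(-38) − (-38)·(-41)) + ((-38)·49 − (-22)·(-38)) + ((-22)·37 − 9·49) + (9·54 − 38·37) + (38·(-37) − 48·54) + (48·(-41) − (-5)·(-37))| = 12392, so the area is 6196.
The number of boundary lattice points is Σ gcd(|Δx|,|Δy|) = gcd(33,3) + gcd(16,87) + gcd(31,12) + gcd(29,17) + gcd(10,91) + gcd(53,4) = 3+1+1+1+1+1 = 8.
Pick's theorem gives I = A − B/2 + 1 = 6196 − 8/2 + 1 = 6193.

6193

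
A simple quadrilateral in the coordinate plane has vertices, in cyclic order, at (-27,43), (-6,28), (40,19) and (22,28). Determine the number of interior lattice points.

Using the shoelace formula, 2A = |((-27)·28 − (-6)·43) + ((-6)·19 − 40·28) + (40·28 − 22·19) + (22·43 − (-27)·28)| = 672, so the area is 336.
The number of boundary lattice points is Σ gcd(|Δx|,|Δy|) = gcd(21,15) + gcd(46,9) + gcd(18,9) + gcd(49,15) = 3+1+9+1 = 14.
Pick's theorem gives I = A − B/2 + 1 = 336 − 14/2 + 1 = 330.

330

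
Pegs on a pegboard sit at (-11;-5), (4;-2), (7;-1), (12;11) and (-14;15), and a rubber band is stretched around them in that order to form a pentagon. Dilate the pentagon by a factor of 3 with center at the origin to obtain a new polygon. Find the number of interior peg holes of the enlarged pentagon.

3184

The shoelace formula gives twice the area as |[(-11)·(-2) − 4·(-5)] + [4·(-1) − 7·(-2)] + [7·11 − 12·(-1)] + [12·15 − (-14)·11] + [(-14)·(-5) − (-11)·15]| = 710, so the area is 355.
Summing gcd(|Δx|,|Δy|) over the edges gives the boundary count: gcd(15,3) + gcd(3,1) + gcd(5,12) + gcd(26,4) + gcd(3,20) = 3+1+1+2+1 = 8.
Scaling by 3 multiplies the area by 3² = 9 (so the new area is 3195) and multiplies the boundary lattice-point count by 3, giving 24.
By Pick's theorem, the interior count of the dilated polygon is 3195 − 24/2 + 1 = 3184.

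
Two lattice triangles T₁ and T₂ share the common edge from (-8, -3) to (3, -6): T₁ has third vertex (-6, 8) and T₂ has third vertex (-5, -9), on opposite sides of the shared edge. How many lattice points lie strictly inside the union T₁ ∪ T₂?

The union is the simple quadrilateral with vertices (-8, -3), (-6, 8), (3, -6), (-5, -9) in order.
The shoelace formula gives twice the area as |[(-8)·8 − (-6)·(-3)] + [(-6)·(-6) − 3·8] + [3·(-9) − (-5)·(-6)] + [(-5)·(-3) − (-8)·(-9)]| = 184, so the area is 92.
Summing gcd(|Δx|,|Δy|) over the edges gives the boundary count: gcd(2,11) + gcd(9,14) + gcd(8,3) + gcd(3,6) = 1+1+1+3 = 6.
By Pick's theorem I = A − B/2 + 1 = 92 − 6/2 + 1 = 90.

90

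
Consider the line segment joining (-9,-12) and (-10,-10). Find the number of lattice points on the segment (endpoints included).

2

The number of lattice points on a segment between lattice points is gcd(|Δx|,|Δy|) + 1 = gcd(1,2) + 1 = 1 + 1 = 2.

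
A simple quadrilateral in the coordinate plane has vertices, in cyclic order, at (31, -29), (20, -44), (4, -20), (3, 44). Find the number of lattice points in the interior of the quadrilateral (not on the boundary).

The shoelace formula gives twice the area as |[31·(-44) − 20·(-29)] + [20·(-20) − 4·(-44)] + [4·44 − 3·(-20)] + [3·(-29) − 31·44]| = 2223, so the area is 2223/2.
Summing gcd(|Δx|,|Δy|) over the edges gives the boundary count: gcd(11,15) + gcd(16,24) + gcd(1,64) + gcd(28,73) = 1+8+1+1 = 11.
Pick's theorem gives I = A − B/2 + 1 = 2223/2 − 11/2 + 1 = 1107.

1107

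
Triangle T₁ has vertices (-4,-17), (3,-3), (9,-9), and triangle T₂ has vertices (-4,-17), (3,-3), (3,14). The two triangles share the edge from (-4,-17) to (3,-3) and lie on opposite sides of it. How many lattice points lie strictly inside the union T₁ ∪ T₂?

The union is the simple quadrilateral with vertices (-4,-17), (9,-9), (3,-3), (3,14) in order.
Using the shoelace formula, 2A = |[(-4)·(-9) − 9·(-17)] + [9·(-3) − 3·(-9)] + [3·14 − 3·(-3)] + [3·(-17) − (-4)·14]| = 245, so the area is 245/2.
Summing gcd(|Δx|,|Δy|) over the edges gives the boundary count: gcd(13,8) + gcd(6,6) + gcd(0,17) + gcd(7,31) = 1+6+17+1 = 25.
By Pick's theorem I = A − B/2 + 1 = 245/2 − 25/2 + 1 = 111.

111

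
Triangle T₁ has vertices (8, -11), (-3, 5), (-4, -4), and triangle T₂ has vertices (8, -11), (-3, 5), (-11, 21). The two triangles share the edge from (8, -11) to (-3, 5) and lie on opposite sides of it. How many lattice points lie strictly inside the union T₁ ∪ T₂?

The union is the simple quadrilateral with vertices (8, -11), (-4, -4), (-3, 5), (-11, 21) in order.
Using the shoelace formula, 2A = |[8·(-4) − (-4)·(-11)] + [(-4)·5 − (-3)·(-4)] + [(-3)·21 − (-11)·5] + [(-11)·(-11) − 8·21]| = 163, so the area is 163/2.
Summing gcd(|Δx|,|Δy|) over the edges gives the boundary count: gcd(12,7) + gcd(1,9) + gcd(8,16) + gcd(19,32) = 1+1+8+1 = 11.
By Pick's theorem I = A − B/2 + 1 = 163/2 − 11/2 + 1 = 77.

77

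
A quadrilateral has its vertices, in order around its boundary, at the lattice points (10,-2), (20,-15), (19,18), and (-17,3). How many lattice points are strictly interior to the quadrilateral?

449

By the shoelace formula, twice the signed area is |[10·(-15) − 20·(-2)] + [20·18 − 19·(-15)] + [19·3 − (-17)·18] + [(-17)·(-2) − 10·3]| = 902, so the area is 451.
Summing gcd(|Δx|,|Δy|) over the edges gives the boundary count: gcd(10,13) + gcd(1,33) + gcd(36,15) + gcd(27,5) = 1+1+3+1 = 6.
By Pick's theorem A = I + B/2 − 1, so I = 451 − 6/2 + 1 = 449.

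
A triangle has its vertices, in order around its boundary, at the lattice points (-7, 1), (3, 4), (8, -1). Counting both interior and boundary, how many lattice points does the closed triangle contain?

By the shoelace formula, twice the signed area is |((-7)·4 − 3·1) + (3·(-1) − 8·4) + (8·1 − (-7)·(-1))| = 65, so the area is 65/2.
Summing gcd(|Δx|,|Δy|) over the edges gives the boundary count: gcd(10,3) + gcd(5,5) + gcd(15,2) = 1+5+1 = 7.
Pick's theorem gives I = A − B/2 + 1 = 65/2 − 7/2 + 1 = 30, so the closed region contains I + B = 30 + 7 = 37 lattice points.

37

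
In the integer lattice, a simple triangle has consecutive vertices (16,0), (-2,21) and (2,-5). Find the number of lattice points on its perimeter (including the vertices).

Summing gcd(|Δx|,|Δy|) over the edges gives the boundary count: gcd(18,21) + gcd(4,26) + gcd(14,5) = 3+2+1 = 6.

6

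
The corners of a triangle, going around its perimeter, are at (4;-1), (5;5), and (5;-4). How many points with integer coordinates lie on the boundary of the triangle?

11

Summing gcd(|Δx|,|Δy|) over the edges gives the boundary count: gcd(1,6) + gcd(0,9) + gcd(1,3) = 1+9+1 = 11.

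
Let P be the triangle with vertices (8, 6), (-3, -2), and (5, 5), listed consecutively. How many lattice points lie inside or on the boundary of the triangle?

The shoelace formula gives twice the area as |(8·(-2) − (-3)·6) + ((-3)·5 − 5·(-2)) + (5·6 − 8·5)| = 13, so the area is 6.5.
The number of boundary lattice points is Σ gcd(|Δx|,|Δy|) = gcd(11,8) + gcd(8,7) + gcd(3,1) = 1+1+1 = 3.
Pick's theorem gives I = A − B/2 + 1 = 6.5 − 3/2 + 1 = 6, so the closed region contains I + B = 6 + 3 = 9 lattice points.

9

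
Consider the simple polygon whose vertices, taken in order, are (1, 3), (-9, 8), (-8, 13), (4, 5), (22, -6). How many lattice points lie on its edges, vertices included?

Summing gcd(|Δx|,|Δy|) over the edges gives the boundary count: gcd(10,5) + gcd(1,5) + gcd(12,8) + gcd(18,11) + gcd(21,9) = 5+1+4+1+3 = 14.

14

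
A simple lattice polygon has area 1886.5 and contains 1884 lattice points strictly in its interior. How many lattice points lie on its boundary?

Pick's theorem gives A = I + B/2 − 1, so B = 2(A − I + 1) = 2(1886.5 − 1884 + 1) = 7.

7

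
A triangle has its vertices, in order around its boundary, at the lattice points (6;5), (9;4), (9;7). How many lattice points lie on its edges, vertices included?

5

Summing gcd(|Δx|,|Δy|) over the edges gives the boundary count: gcd(3,1) + gcd(0,3) + gcd(3,2) = 1+3+1 = 5.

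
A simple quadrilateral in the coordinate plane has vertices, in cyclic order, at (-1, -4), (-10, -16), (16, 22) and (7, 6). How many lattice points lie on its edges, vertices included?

Summing gcd(|Δx|,|Δy|) over the edges gives the boundary count: gcd(9,12) + gcd(26,38) + gcd(9,16) + gcd(8,10) = 3+2+1+2 = 8.

8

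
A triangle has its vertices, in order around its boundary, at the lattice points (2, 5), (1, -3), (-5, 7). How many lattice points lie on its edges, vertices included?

4

The number of boundary lattice points is Σ gcd(|Δx|,|Δy|) = gcd(1,8) + gcd(6,10) + gcd(7,2) = 1+2+1 = 4.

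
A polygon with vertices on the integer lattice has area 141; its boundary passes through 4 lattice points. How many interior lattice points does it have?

140

Pick's theorem A = I + B/2 − 1 rearranges to I = A − B/2 + 1 = 141 − 4/2 + 1 = 140.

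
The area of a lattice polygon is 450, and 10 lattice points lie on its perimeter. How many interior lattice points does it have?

446

Pick's theorem A = I + B/2 − 1 rearranges to I = A − B/2 + 1 = 450 − 10/2 + 1 = 446.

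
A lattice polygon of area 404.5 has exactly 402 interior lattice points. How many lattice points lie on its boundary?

7

Pick's theorem gives A = I + B/2 − 1, so B = 2(A − I + 1) = 2(404.5 − 402 + 1) = 7.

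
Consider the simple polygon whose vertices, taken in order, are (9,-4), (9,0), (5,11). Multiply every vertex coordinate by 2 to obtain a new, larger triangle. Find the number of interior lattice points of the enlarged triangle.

By the shoelace formula, twice the signed area is |[9·0 − 9·(-4)] + [9·11 − 5·0] + [5·(-4) − 9·11]| = 16, so the area is 8.
Summing gcd(|Δx|,|Δy|) over the edges gives the boundary count: gcd(0,4) + gcd(4,11) + gcd(4,15) = 4+1+1 = 6.
Scaling by 2 multiplies the area by 2² = 4 (so the new area is 32) and multiplies the boundary lattice-point count by 2, giving 12.
By Pick's theorem, the interior count of the dilated polygon is 32 − 12/2 + 1 = 27.

27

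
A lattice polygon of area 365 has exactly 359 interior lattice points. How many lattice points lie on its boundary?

14

Pick's theorem gives A = I + B/2 − 1, so B = 2(A − I + 1) = 2(365 − 359 + 1) = 14.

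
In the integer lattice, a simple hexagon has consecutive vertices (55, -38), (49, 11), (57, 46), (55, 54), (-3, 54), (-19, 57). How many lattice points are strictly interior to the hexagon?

3077

The shoelace formula gives twice the area as |[55·11 − 49·(-38)] + [49·46 − 57·11] + [57·54 − 55·46] + [55·54 − (-3)·54] + [(-3)·57 − (-19)·54] + [(-19)·(-38) − 55·57]| = 6216, so the area is 3108.
Summing gcd(|Δx|,|Δy|) over the edges gives the boundary count: gcd(6,49) + gcd(8,35) + gcd(2,8) + gcd(58,0) + gcd(16,3) + gcd(74,95) = 1+1+2+58+1+1 = 64.
By Pick's theorem A = I + B/2 − 1, so I = 3108 − 64/2 + 1 = 3077.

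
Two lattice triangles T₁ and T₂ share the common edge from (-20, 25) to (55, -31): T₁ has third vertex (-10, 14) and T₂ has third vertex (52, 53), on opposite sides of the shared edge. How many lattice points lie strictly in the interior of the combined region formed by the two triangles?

The union is the simple quadrilateral with vertices (-20, 25), (-10, 14), (55, -31), (52, 53) in order.
Using the shoelace formula, 2A = |((-20)·14 − (-10)·25) + ((-10)·(-31) − 55·14) + (55·53 − 52·(-31)) + (52·25 − (-20)·53)| = 6397, so the area is 3198.5.
The number of boundary lattice points is Σ gcd(|Δx|,|Δy|) = gcd(10,11) + gcd(65,45) + gcd(3,84) + gcd(72,28) = 1+5+3+4 = 13.
By Pick's theorem I = A − B/2 + 1 = 3198.5 − 13/2 + 1 = 3193.

3193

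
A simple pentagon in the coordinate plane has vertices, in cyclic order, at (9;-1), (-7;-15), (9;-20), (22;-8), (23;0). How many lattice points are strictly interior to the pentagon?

329

The shoelace formula gives twice the area as |(9·(-15) − (-7)·(-1)) + ((-7)·(-20) − 9·(-15)) + (9·(-8) − 22·(-20)) + (22·0 − 23·(-8)) + (23·(-1) − 9·0)| = 662, so the area is 331.
The number of boundary lattice points is Σ gcd(|Δx|,|Δy|) = gcd(16,14) + gcd(16,5) + gcd(13,12) + gcd(1,8) + gcd(14,1) = 2+1+1+1+1 = 6.
By Pick's theorem A = I + B/2 − 1, so I = 331 − 6/2 + 1 = 329.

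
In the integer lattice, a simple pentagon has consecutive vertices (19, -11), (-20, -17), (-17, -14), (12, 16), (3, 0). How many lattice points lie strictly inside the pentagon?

365

By the shoelace formula, twice the signed area is |[19·(-17) − (-20)·(-11)] + [(-20)·(-14) − (-17)·(-17)] + [(-17)·16 − 12·(-14)] + [12·0 − 3·16] + [3·(-11) − 19·0]| = 737, so the area is 368.5.
The number of boundary lattice points is Σ gcd(|Δx|,|Δy|) = gcd(39,6) + gcd(3,3) + gcd(29,30) + gcd(9,16) + gcd(16,11) = 3+3+1+1+1 = 9.
Pick's theorem gives I = A − B/2 + 1 = 368.5 − 9/2 + 1 = 365.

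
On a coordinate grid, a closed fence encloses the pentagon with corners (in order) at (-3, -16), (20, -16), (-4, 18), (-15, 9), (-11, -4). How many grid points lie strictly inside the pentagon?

The shoelace formula gives twice the area as |((-3)·(-16) − 20·(-16)) + (20·18 − (-4)·(-16)) + ((-4)·9 − (-15)·18) + ((-15)·(-4) − (-11)·9) + ((-11)·(-16) − (-3)·(-4))| = 1221, so the area is 1221/2.
Summing gcd(|Δx|,|Δy|) over the edges gives the boundary count: gcd(23,0) + gcd(24,34) + gcd(11,9) + gcd(4,13) + gcd(8,12) = 23+2+1+1+4 = 31.
Pick's theorem gives I = A − B/2 + 1 = 1221/2 − 31/2 + 1 = 596.

596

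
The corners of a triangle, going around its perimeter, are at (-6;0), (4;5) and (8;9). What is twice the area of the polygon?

Using the shoelace formula, 2A = |[(-6)·5 − 4·0] + [4·9 − 8·5] + [8·0 − (-6)·9]| = 20, so the area is 10.

20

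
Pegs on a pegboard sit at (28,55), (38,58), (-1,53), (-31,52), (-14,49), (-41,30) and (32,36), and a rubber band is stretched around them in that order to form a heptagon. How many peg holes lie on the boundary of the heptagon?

7

The number of boundary lattice points is Σ gcd(|Δx|,|Δy|) = gcd(10,3) + gcd(39,5) + gcd(30,1) + gcd(17,3) + gcd(27,19) + gcd(73,6) + gcd(4,19) = 1+1+1+1+1+1+1 = 7.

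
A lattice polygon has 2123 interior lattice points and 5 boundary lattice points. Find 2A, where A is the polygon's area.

4249

Pick's theorem states A = I + B/2 − 1, so A = 2123 + 5/2 − 1 = 4249/2.
Hence 2A = 4249.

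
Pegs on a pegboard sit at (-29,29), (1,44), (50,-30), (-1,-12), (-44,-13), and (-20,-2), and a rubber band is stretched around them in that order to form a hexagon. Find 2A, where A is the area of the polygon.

5490

Using the shoelace formula, 2A = |((-29)·44 − 1·29) + (1·(-30) − 50·44) + (50·(-12) − (-1)·(-30)) + ((-1)·(-13) − (-44)·(-12)) + ((-44)·(-2) − (-20)·(-13)) + ((-20)·29 − (-29)·(-2))| = 5490, so the area is 2745.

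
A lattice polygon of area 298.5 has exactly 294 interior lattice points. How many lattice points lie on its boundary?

11

Pick's theorem gives A = I + B/2 − 1, so B = 2(A − I + 1) = 2(298.5 − 294 + 1) = 11.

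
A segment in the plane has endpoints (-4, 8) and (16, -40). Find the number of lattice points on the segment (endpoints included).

5

The number of lattice points on a segment between lattice points is gcd(|Δx|,|Δy|) + 1 = gcd(20,48) + 1 = 4 + 1 = 5.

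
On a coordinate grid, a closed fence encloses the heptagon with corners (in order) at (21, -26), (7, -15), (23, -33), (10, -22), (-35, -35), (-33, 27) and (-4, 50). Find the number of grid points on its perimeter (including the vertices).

9

Summing gcd(|Δx|,|Δy|) over the edges gives the boundary count: gcd(14,11) + gcd(16,18) + gcd(13,11) + gcd(45,13) + gcd(2,62) + gcd(29,23) + gcd(25,76) = 1+2+1+1+2+1+1 = 9.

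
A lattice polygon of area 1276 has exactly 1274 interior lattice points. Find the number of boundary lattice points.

6

Pick's theorem gives A = I + B/2 − 1, so B = 2(A − I + 1) = 2(1276 − 1274 + 1) = 6.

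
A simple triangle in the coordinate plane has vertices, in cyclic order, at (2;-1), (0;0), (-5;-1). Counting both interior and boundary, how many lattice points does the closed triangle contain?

9

The shoelace formula gives twice the area as |(2·0 − 0·(-1)) + (0·(-1) − (-5)·0) + ((-5)·(-1) − 2·(-1))| = 7, so the area is 7/2.
The number of boundary lattice points is Σ gcd(|Δx|,|Δy|) = gcd(2,1) + gcd(5,1) + gcd(7,0) = 1+1+7 = 9.
Pick's theorem gives I = A − B/2 + 1 = 7/2 − 9/2 + 1 = 0, so the closed region contains I + B = 0 + 9 = 9 lattice points.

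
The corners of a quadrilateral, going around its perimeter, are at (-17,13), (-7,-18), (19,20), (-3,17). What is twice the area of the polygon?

The shoelace formula gives twice the area as |((-17)·(-18) − (-7)·13) + ((-7)·20 − 19·(-18)) + (19·17 − (-3)·20) + ((-3)·13 − (-17)·17)| = 1232, so the area is 616.

1232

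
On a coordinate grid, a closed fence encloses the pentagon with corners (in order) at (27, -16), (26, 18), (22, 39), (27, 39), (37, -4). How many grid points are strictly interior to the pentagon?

351

Using the shoelace formula, 2A = |(27·18 − 26·(-16)) + (26·39 − 22·18) + (22·39 − 27·39) + (27·(-4) − 37·39) + (37·(-16) − 27·(-4))| = 710, so the area is 355.
The number of boundary lattice points is Σ gcd(|Δx|,|Δy|) = gcd(1,34) + gcd(4,21) + gcd(5,0) + gcd(10,43) + gcd(10,12) = 1+1+5+1+2 = 10.
By Pick's theorem A = I + B/2 − 1, so I = 355 − 10/2 + 1 = 351.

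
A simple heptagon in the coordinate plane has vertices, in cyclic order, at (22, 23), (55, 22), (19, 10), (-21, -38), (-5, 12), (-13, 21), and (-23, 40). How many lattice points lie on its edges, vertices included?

26

Along each edge there are gcd(|Δx|,|Δy|)+1 lattice points, so counting each shared vertex once the boundary has gcd(33,1) + gcd(36,12) + gcd(40,48) + gcd(16,50) + gcd(8,9) + gcd(10,19) + gcd(45,17) = 1+12+8+2+1+1+1 = 26.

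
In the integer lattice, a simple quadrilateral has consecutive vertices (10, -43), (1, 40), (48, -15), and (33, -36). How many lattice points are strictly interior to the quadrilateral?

The shoelace formula gives twice the area as |(10·40 − 1·(-43)) + (1·(-15) − 48·40) + (48·(-36) − 33·(-15)) + (33·(-43) − 10·(-36))| = 3784, so the area is 1892.
Along each edge there are gcd(|Δx|,|Δy|)+1 lattice points, so counting each shared vertex once the boundary has gcd(9,83) + gcd(47,55) + gcd(15,21) + gcd(23,7) = 1+1+3+1 = 6.
By Pick's theorem A = I + B/2 − 1, so I = 1892 − 6/2 + 1 = 1890.

1890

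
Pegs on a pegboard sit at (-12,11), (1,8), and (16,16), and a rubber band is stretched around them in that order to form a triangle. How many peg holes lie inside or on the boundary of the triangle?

77

The shoelace formula gives twice the area as |((-12)·8 − 1·11) + (1·16 − 16·8) + (16·11 − (-12)·16)| = 149, so the area is 149/2.
Along each edge there are gcd(|Δx|,|Δy|)+1 lattice points, so counting each shared vertex once the boundary has gcd(13,3) + gcd(15,8) + gcd(28,5) = 1+1+1 = 3.
Pick's theorem gives I = A − B/2 + 1 = 149/2 − 3/2 + 1 = 74, so the closed region contains I + B = 74 + 3 = 77 lattice points.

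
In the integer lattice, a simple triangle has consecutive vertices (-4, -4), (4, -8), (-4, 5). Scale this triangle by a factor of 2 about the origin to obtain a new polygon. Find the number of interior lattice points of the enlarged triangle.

Using the shoelace formula, 2A = |[(-4)·(-8) − 4·(-4)] + [4·5 − (-4)·(-8)] + [(-4)·(-4) − (-4)·5]| = 72, so the area is 36.
Along each edge there are gcd(|Δx|,|Δy|)+1 lattice points, so counting each shared vertex once the boundary has gcd(8,4) + gcd(8,13) + gcd(0,9) = 4+1+9 = 14.
Scaling by 2 multiplies the area by 2² = 4 (so the new area is 144) and multiplies the boundary lattice-point count by 2, giving 28.
By Pick's theorem, the interior count of the dilated polygon is 144 − 28/2 + 1 = 131.

131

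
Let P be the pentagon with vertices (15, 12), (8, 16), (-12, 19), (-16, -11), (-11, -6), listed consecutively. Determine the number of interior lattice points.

424

By the shoelace formula, twice the signed area is |[15·16 − 8·12] + [8·19 − (-12)·16] + [(-12)·(-11) − (-16)·19] + [(-16)·(-6) − (-11)·(-11)] + [(-11)·12 − 15·(-6)]| = 857, so the area is 857/2.
Summing gcd(|Δx|,|Δy|) over the edges gives the boundary count: gcd(7,4) + gcd(20,3) + gcd(4,30) + gcd(5,5) + gcd(26,18) = 1+1+2+5+2 = 11.
By Pick's theorem A = I + B/2 − 1, so I = 857/2 − 11/2 + 1 = 424.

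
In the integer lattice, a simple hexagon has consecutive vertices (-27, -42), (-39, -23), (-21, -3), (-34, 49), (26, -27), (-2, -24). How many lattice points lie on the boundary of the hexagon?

Along each edge there are gcd(|Δx|,|Δy|)+1 lattice points, so counting each shared vertex once the boundary has gcd(12,19) + gcd(18,20) + gcd(13,52) + gcd(60,76) + gcd(28,3) + gcd(25,18) = 1+2+13+4+1+1 = 22.

22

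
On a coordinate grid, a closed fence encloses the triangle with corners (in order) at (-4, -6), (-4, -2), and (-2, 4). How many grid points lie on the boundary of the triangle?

Along each edge there are gcd(|Δx|,|Δy|)+1 lattice points, so counting each shared vertex once the boundary has gcd(0,4) + gcd(2,6) + gcd(2,10) = 4+2+2 = 8.

8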